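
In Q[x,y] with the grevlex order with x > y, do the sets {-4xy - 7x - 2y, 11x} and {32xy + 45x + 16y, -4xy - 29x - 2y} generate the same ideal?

Yes, the ideals are equal.

For a fixed monomial order, each ideal has a unique reduced Gröbner basis; comparing bases decides equality.
Buchberger on the first generating set:
f_1 = -4xy - 7x - 2y, LT = xy.
f_2 = 11x, LT = x.

S(f_1,f_2): lcm = xy. S = 7/4x + 1/2y.
  leading term x: subtract (7/44)·f_2 from 7/4x + 1/2y → 1/2y
  leading term y: no divisor's leading term divides it; move 1/2y to the remainder.
  remainder 1/2y ≠ 0; add g_3 = 1/2y to the basis.

The other S-polynomials (S(f_1,g_3), S(f_2,g_3)) all reduce to 0 modulo the current basis, so we have a Gröbner basis.
Inter-reduce: drop elements whose leading term is divisible by another's, tail-reduce, and make monic.
Reduced Gröbner basis: {x, y}.

Buchberger on the second generating set:
h_1 = 32xy + 45x + 16y, LT = xy.
h_2 = -4xy - 29x - 2y, LT = xy.

S(h_1,h_2): lcm = xy. S = -187/32x.
  leading term x: no divisor's leading term divides it; move -187/32x to the remainder.
  remainder -187/32x ≠ 0; add k_3 = -187/32x to the basis.

S(h_1,k_3): lcm = xy. S = 45/32x + 1/2y.
  leading term x: subtract (-45/187)·k_3 from 45/32x + 1/2y → 1/2y
  leading term y: no divisor's leading term divides it; move 1/2y to the remainder.
  remainder 1/2y ≠ 0; add k_4 = 1/2y to the basis.

The other S-polynomials (S(h_2,k_3), S(h_1,k_4), S(h_2,k_4), S(k_3,k_4)) all reduce to 0 modulo the current basis, so we have a Gröbner basis.
Inter-reduce: drop elements whose leading term is divisible by another's, tail-reduce, and make monic.
Reduced Gröbner basis: {x, y}.

The two bases agree; hence the ideals are identical.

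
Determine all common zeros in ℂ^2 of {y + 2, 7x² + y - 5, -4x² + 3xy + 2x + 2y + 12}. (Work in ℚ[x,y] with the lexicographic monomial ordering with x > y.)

Compute a lex Gröbner basis by Buchberger's algorithm.
f_1 = y + 2, LT = y.
f_2 = 7x² + y - 5, LT = x².
f_3 = -4x² + 3xy + 2x + 2y + 12, LT = x².

S(f_2,f_3): lcm = x². S = ¾xy + ½x + 9/14y + 16/7.
  leading term xy: subtract (¾x)·f_1 from ¾xy + ½x + 9/14y + 16/7 → -x + 9/14y + 16/7
  leading term x: no divisor's leading term divides it; move -x to the remainder.
  leading term y: subtract (9/14)·f_1 from 9/14y + 16/7 → 1
  leading term 1: no divisor's leading term divides it; move 1 to the remainder.
  remainder -x + 1 ≠ 0; add h_4 = -x + 1 to the basis.

The other S-polynomials (S(f_1,f_2), S(f_1,f_3), S(f_1,h_4), S(f_2,h_4), S(f_3,h_4)) all reduce to 0 modulo the current basis, so we have a Gröbner basis.
Inter-reduce: drop elements whose leading term is divisible by another's, tail-reduce, and make monic.
Reduced Gröbner basis: {x - 1, y + 2}.

A lex Gröbner basis eliminates variables successively. Here y + 2 depends only on y, with roots {-2}; lifting each root through the earlier basis elements recovers the full solutions.
  y = -2: the earlier basis element becomes x - 1 = 0, giving x = 1 — point (1, -2).
Each listed point satisfies every original equation (direct substitution).

{(1, -2)}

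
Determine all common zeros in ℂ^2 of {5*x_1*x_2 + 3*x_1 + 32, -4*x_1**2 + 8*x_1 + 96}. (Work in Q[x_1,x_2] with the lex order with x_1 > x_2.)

{(6, -5/3), (-4, 1)}

Compute a lex Gröbner basis by Buchberger's algorithm.
f_1 = 5*x_1*x_2 + 3*x_1 + 32, LT = x_1*x_2.
f_2 = -4*x_1**2 + 8*x_1 + 96, LT = x_1**2.

S(f_1,f_2): lcm = x_1**2*x_2. S = 3/5*x_1**2 + 2*x_1*x_2 + 32/5*x_1 + 24*x_2.
  leading term x_1**2: subtract (-3/20)·f_2 from 3/5*x_1**2 + 2*x_1*x_2 + 32/5*x_1 + 24*x_2 → 2*x_1*x_2 + 38/5*x_1 + 24*x_2 + 72/5
  leading term x_1*x_2: subtract (2/5)·f_1 from 2*x_1*x_2 + 38/5*x_1 + 24*x_2 + 72/5 → 32/5*x_1 + 24*x_2 + 8/5
  leading term x_1: no divisor's leading term divides it; move 32/5*x_1 to the remainder.
  leading term x_2: no divisor's leading term divides it; move 24*x_2 to the remainder.
  leading term 1: no divisor's leading term divides it; move 8/5 to the remainder.
  remainder 32/5*x_1 + 24*x_2 + 8/5 ≠ 0; add h_3 = 32/5*x_1 + 24*x_2 + 8/5 to the basis.

S(f_1,h_3): lcm = x_1*x_2. S = 3/5*x_1 - 15/4*x_2**2 - 1/4*x_2 + 32/5.
  leading term x_1: subtract (3/32)·h_3 from 3/5*x_1 - 15/4*x_2**2 - 1/4*x_2 + 32/5 → -15/4*x_2**2 - 5/2*x_2 + 25/4
  leading term x_2**2: no divisor's leading term divides it; move -15/4*x_2**2 to the remainder.
  leading term x_2: no divisor's leading term divides it; move -5/2*x_2 to the remainder.
  leading term 1: no divisor's leading term divides it; move 25/4 to the remainder.
  remainder -15/4*x_2**2 - 5/2*x_2 + 25/4 ≠ 0; add h_4 = -15/4*x_2**2 - 5/2*x_2 + 25/4 to the basis.

The other S-polynomials (S(f_2,h_3), S(f_1,h_4), S(f_2,h_4), S(h_3,h_4)) all reduce to 0 modulo the current basis, so we have a Gröbner basis.
Inter-reduce: drop elements whose leading term is divisible by another's, tail-reduce, and make monic.
Reduced Gröbner basis: {x_1 + 15/4*x_2 + 1/4, x_2**2 + 2/3*x_2 - 5/3}.

A lex Gröbner basis eliminates variables successively. Here x_2**2 + 2/3*x_2 - 5/3 depends only on x_2, with roots {-5/3, 1}; lifting each root through the earlier basis elements recovers the full solutions.
  x_2 = -5/3: the earlier basis element becomes x_1 - 6 = 0, giving x_1 = 6 — point (6, -5/3).
  x_2 = 1: the earlier basis element becomes x_1 + 4 = 0, giving x_1 = -4 — point (-4, 1).
Each listed point satisfies every original equation (direct substitution).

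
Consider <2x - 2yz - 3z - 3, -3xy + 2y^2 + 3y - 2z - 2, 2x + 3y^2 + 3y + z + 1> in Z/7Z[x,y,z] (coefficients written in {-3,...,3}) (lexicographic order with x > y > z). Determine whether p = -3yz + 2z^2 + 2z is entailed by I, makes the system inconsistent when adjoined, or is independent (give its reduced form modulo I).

-3yz + 2z^2 + 2z lies in I (it reduces to 0).

First compute the reduced Gröbner basis of I by Buchberger's algorithm.
f_1 = 2x - 2yz - 3z - 3, LT = x.
f_2 = -3xy + 2y^2 + 3y - 2z - 2, LT = xy.
f_3 = 2x + 3y^2 + 3y + z + 1, LT = x.

S(f_1,f_2): lcm = xy. S = -y^2z + 3y^2 + 2yz + 3y - 3z - 3.
  reduce S modulo (f_1, f_2, f_3):
  remainder -y^2z + 3y^2 + 2yz + 3y - 3z - 3 ≠ 0; add h_4 = -y^2z + 3y^2 + 2yz + 3y - 3z - 3 to the basis.

S(f_1,f_3): lcm = x. S = 2y^2 - yz + 2y - 2z - 2.
  reduce S modulo (f_1, f_2, f_3, h_4):
  remainder 2y^2 - yz + 2y - 2z - 2 ≠ 0; add h_5 = 2y^2 - yz + 2y - 2z - 2 to the basis.

S(f_2,h_5): lcm = xy^2. S = -3xyz - xy + xz + x - 3y^3 - y^2 + 3yz + 3y.
  reduce S modulo (f_1, f_2, f_3, h_4, h_5):
  remainder yz^2 + yz ≠ 0; add h_6 = yz^2 + yz to the basis.

S(h_4,h_5): lcm = y^2z. S = -3y^2 - 3yz^2 - 3yz - 3y + z^2 - 3z + 3.
  reduce S modulo (f_1, f_2, f_3, h_4, h_5, h_6):
  remainder 2yz + z^2 + z ≠ 0; add h_7 = 2yz + z^2 + z to the basis.

S(f_2,h_6): lcm = xyz^2. S = -xyz - 3y^2z^2 - yz^2 + 3z^3 + 3z^2.
  reduce S modulo (f_1, f_2, f_3, h_4, h_5, h_6, h_7):
  remainder 3z^3 - z^2 + 3z ≠ 0; add h_8 = 3z^3 - z^2 + 3z to the basis.

The other S-polynomials (S(f_2,f_3), S(f_1,h_4), S(f_2,h_4), S(f_3,h_4), S(f_1,h_5), S(f_3,h_5), S(f_1,h_6), S(f_3,h_6), S(h_4,h_6), S(h_5,h_6), S(f_1,h_7), S(f_2,h_7), S(f_3,h_7), S(h_4,h_7), S(h_5,h_7), S(h_6,h_7), S(f_1,h_8), S(f_2,h_8), S(f_3,h_8), S(h_4,h_8), S(h_5,h_8), S(h_6,h_8), S(h_7,h_8)) all reduce to 0 modulo the current basis, so we have a Gröbner basis.
Inter-reduce: drop elements whose leading term is divisible by another's, tail-reduce, and make monic.
Reduced Gröbner basis: {x - 3z^2 - z + 2, y^2 + y + 2z^2 + z - 1, yz - 3z^2 - 3z, z^3 + 2z^2 + z}.
Label its elements g_1 = x - 3z^2 - z + 2, g_2 = y^2 + y + 2z^2 + z - 1, g_3 = yz - 3z^2 - 3z, g_4 = z^3 + 2z^2 + z.

Reduce p = -3yz + 2z^2 + 2z modulo G:
  leading term yz: subtract (-3)·g_3 from -3yz + 2z^2 + 2z → 0
  normal form = 0.
Since the normal form is 0, p ∈ I.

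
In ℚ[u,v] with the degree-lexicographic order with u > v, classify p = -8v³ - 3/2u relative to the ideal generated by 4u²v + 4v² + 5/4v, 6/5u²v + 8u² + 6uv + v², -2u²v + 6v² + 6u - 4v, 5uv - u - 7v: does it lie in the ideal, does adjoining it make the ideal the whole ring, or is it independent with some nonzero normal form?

First compute the reduced Gröbner basis of I by Buchberger's algorithm.
f_1 = 4u²v + 4v² + 5/4v, LT = u²v.
f_2 = 6/5u²v + 8u² + 6uv + v², LT = u²v.
f_3 = -2u²v + 6v² + 6u - 4v, LT = u²v.
f_4 = 5uv - u - 7v, LT = uv.

S(f_1,f_2): lcm = u²v. S = -20/3u² - 5uv + ⅙v² + 5/16v.
  leading term u²: no divisor's leading term divides it; move -20/3u² to the remainder.
  leading term uv: subtract (-1)·f_4 from -5uv + ⅙v² + 5/16v → ⅙v² - u - 107/16v
  leading term v²: no divisor's leading term divides it; move ⅙v² to the remainder.
  leading term u: no divisor's leading term divides it; move -u to the remainder.
  leading term v: no divisor's leading term divides it; move -107/16v to the remainder.
  remainder -20/3u² + ⅙v² - u - 107/16v ≠ 0; add h_5 = -20/3u² + ⅙v² - u - 107/16v to the basis.

S(f_1,f_3): lcm = u²v. S = 4v² + 3u - 27/16v.
  leading term v²: no divisor's leading term divides it; move 4v² to the remainder.
  leading term u: no divisor's leading term divides it; move 3u to the remainder.
  leading term v: no divisor's leading term divides it; move -27/16v to the remainder.
  remainder 4v² + 3u - 27/16v ≠ 0; add h_6 = 4v² + 3u - 27/16v to the basis.

S(f_1,f_4): lcm = u²v. S = ⅕u² + 7/5uv + v² + 5/16v.
  leading term u²: subtract (-3/100)·h_5 from ⅕u² + 7/5uv + v² + 5/16v → 7/5uv + 201/200v² - 3/100u + 179/1600v
  leading term uv: subtract (7/25)·f_4 from 7/5uv + 201/200v² - 3/100u + 179/1600v → 201/200v² + ¼u + 663/320v
  leading term v²: subtract (201/800)·h_6 from 201/200v² + ¼u + 663/320v → -403/800u + 31947/12800v
  leading term u: no divisor's leading term divides it; move -403/800u to the remainder.
  leading term v: no divisor's leading term divides it; move 31947/12800v to the remainder.
  remainder -403/800u + 31947/12800v ≠ 0; add h_7 = -403/800u + 31947/12800v to the basis.

S(f_1,h_5): lcm = u²v. S = 1/40v³ - 3/20uv - 1/320v² + 5/16v.
  leading term v³: subtract (1/160v)·h_6 from 1/40v³ - 3/20uv - 1/320v² + 5/16v → -27/160uv + 19/2560v² + 5/16v
  leading term uv: subtract (-27/800)·f_4 from -27/160uv + 19/2560v² + 5/16v → 19/2560v² - 27/800u + 61/800v
  leading term v²: subtract (19/10240)·h_6 from 19/2560v² - 27/800u + 61/800v → -2013/51200u + 65029/819200v
  leading term u: subtract (2013/25792)·h_7 from -2013/51200u + 65029/819200v → -1190707/10316800v
  leading term v: no divisor's leading term divides it; move -1190707/10316800v to the remainder.
  remainder -1190707/10316800v ≠ 0; add h_8 = -1190707/10316800v to the basis.

The other S-polynomials (S(f_2,f_3), S(f_2,f_4), S(f_3,f_4), S(f_2,h_5), S(f_3,h_5), S(f_4,h_5), S(f_1,h_6), S(f_2,h_6), S(f_3,h_6), S(f_4,h_6), S(h_5,h_6), S(f_1,h_7), S(f_2,h_7), S(f_3,h_7), S(f_4,h_7), S(h_5,h_7), S(h_6,h_7), S(f_1,h_8), S(f_2,h_8), S(f_3,h_8), S(f_4,h_8), S(h_5,h_8), S(h_6,h_8), S(h_7,h_8)) all reduce to 0 modulo the current basis, so we have a Gröbner basis.
Inter-reduce: drop elements whose leading term is divisible by another's, tail-reduce, and make monic.
Reduced Gröbner basis: {u, v}.
Label its elements g_1 = u, g_2 = v.

Reduce p = -8v³ - 3/2u modulo G:
  leading term v³: subtract (-8v²)·g_2 from -8v³ - 3/2u → -3/2u
  leading term u: subtract (-3/2)·g_1 from -3/2u → 0
  normal form = 0.
Since the normal form is 0, p ∈ I.

-8v³ - 3/2u lies in I (it reduces to 0).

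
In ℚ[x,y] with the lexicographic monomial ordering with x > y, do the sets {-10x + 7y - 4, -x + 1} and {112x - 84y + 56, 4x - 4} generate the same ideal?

Yes, the ideals are equal.

Equality of ideals is decidable: compute both reduced Gröbner bases (unique for the ordering) and check whether they agree.
Buchberger on the first generating set:
f_1 = -10x + 7y - 4, LT = x.
f_2 = -x + 1, LT = x.

S(f_1,f_2): lcm = x. S = -7/10y + 7/5.
  leading term y: no divisor's leading term divides it; move -7/10y to the remainder.
  leading term 1: no divisor's leading term divides it; move 7/5 to the remainder.
  remainder -7/10y + 7/5 ≠ 0; add g_3 = -7/10y + 7/5 to the basis.

S(f_1,g_3): leading monomials are coprime, so the S-polynomial reduces to 0 (Buchberger's first criterion).
S(f_2,g_3): leading monomials are coprime, so the S-polynomial reduces to 0 (Buchberger's first criterion).
Every S-polynomial of the final basis reduces to 0, so we have a Gröbner basis.
Inter-reduce: drop elements whose leading term is divisible by another's, tail-reduce, and make monic.
Reduced Gröbner basis: {x - 1, y - 2}.

Buchberger on the second generating set:
h_1 = 112x - 84y + 56, LT = x.
h_2 = 4x - 4, LT = x.

S(h_1,h_2): lcm = x. S = -¾y + 3/2.
  leading term y: no divisor's leading term divides it; move -¾y to the remainder.
  leading term 1: no divisor's leading term divides it; move 3/2 to the remainder.
  remainder -¾y + 3/2 ≠ 0; add k_3 = -¾y + 3/2 to the basis.

S(h_1,k_3): leading monomials are coprime, so the S-polynomial reduces to 0 (Buchberger's first criterion).
S(h_2,k_3): leading monomials are coprime, so the S-polynomial reduces to 0 (Buchberger's first criterion).
Every S-polynomial of the final basis reduces to 0, so we have a Gröbner basis.
Inter-reduce: drop elements whose leading term is divisible by another's, tail-reduce, and make monic.
Reduced Gröbner basis: {x - 1, y - 2}.

Same reduced basis, so the two generating sets span the same ideal.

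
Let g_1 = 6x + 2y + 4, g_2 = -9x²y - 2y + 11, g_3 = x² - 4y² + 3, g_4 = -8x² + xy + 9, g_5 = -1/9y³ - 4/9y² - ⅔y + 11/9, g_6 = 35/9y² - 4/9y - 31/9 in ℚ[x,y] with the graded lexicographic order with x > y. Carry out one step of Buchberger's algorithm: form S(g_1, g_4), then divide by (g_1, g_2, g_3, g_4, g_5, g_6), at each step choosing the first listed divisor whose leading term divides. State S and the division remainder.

lcm(LM(g_1), LM(g_4)) = x².
S = (lcm/LT(g_1))·g_1 − (lcm/LT(g_4))·g_4 = 11/24xy + ⅔x + 9/8.
Reduce S modulo (g_1, g_2, g_3, g_4, g_5, g_6) in that order:
  leading term xy: subtract (11/144y)·g_1 from 11/24xy + ⅔x + 9/8 → -11/72y² + ⅔x - 11/36y + 9/8
  leading term y²: subtract (-11/280)·g_6 from -11/72y² + ⅔x - 11/36y + 9/8 → ⅔x - 407/1260y + 1247/1260
  leading term x: subtract (1/9)·g_1 from ⅔x - 407/1260y + 1247/1260 → -229/420y + 229/420
  leading term y: no divisor's leading term divides it; move -229/420y to the remainder.
  leading term 1: no divisor's leading term divides it; move 229/420 to the remainder.
The remainder -229/420y + 229/420 is nonzero, so it would be added as the next basis element.

S(g_1, g_4) = 11/24xy + ⅔x + 9/8; remainder on division = -229/420y + 229/420.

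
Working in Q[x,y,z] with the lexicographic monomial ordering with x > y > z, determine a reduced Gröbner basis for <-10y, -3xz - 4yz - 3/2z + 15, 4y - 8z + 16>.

f_1 = -10y, LT = y.
f_2 = -3xz - 4yz - 3/2z + 15, LT = xz.
f_3 = 4y - 8z + 16, LT = y.

S(f_1,f_3): lcm = y. S = 2z - 4.
  reduce S modulo (f_1, f_2, f_3):
  remainder 2z - 4 ≠ 0; add g_4 = 2z - 4 to the basis.

S(f_2,g_4): lcm = xz. S = 2x + 4/3yz + 1/2z - 5.
  reduce S modulo (f_1, f_2, f_3, g_4):
  remainder 2x - 4 ≠ 0; add g_5 = 2x - 4 to the basis.

The other S-polynomials (S(f_1,f_2), S(f_2,f_3), S(f_1,g_4), S(f_3,g_4), S(f_1,g_5), S(f_2,g_5), S(f_3,g_5), S(g_4,g_5)) all reduce to 0 modulo the current basis, so we have a Gröbner basis.
Inter-reduce: drop elements whose leading term is divisible by another's, tail-reduce, and make monic.

G = {x - 2, y, z - 2}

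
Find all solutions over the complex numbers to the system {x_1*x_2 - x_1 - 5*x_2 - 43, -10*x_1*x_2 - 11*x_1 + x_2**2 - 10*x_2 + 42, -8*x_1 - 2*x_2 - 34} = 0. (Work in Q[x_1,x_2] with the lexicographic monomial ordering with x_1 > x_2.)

{(-3, -5)}

Compute a lex Gröbner basis by Buchberger's algorithm.
f_1 = x_1*x_2 - x_1 - 5*x_2 - 43, LT = x_1*x_2.
f_2 = -10*x_1*x_2 - 11*x_1 + x_2**2 - 10*x_2 + 42, LT = x_1*x_2.
f_3 = -8*x_1 - 2*x_2 - 34, LT = x_1.

S(f_1,f_2): lcm = x_1*x_2. S = -21/10*x_1 + 1/10*x_2**2 - 6*x_2 - 194/5.
  leading term x_1: subtract (21/80)·f_3 from -21/10*x_1 + 1/10*x_2**2 - 6*x_2 - 194/5 → 1/10*x_2**2 - 219/40*x_2 - 239/8
  leading term x_2**2: no divisor's leading term divides it; move 1/10*x_2**2 to the remainder.
  leading term x_2: no divisor's leading term divides it; move -219/40*x_2 to the remainder.
  leading term 1: no divisor's leading term divides it; move -239/8 to the remainder.
  remainder 1/10*x_2**2 - 219/40*x_2 - 239/8 ≠ 0; add h_4 = 1/10*x_2**2 - 219/40*x_2 - 239/8 to the basis.

S(f_1,f_3): lcm = x_1*x_2. S = -x_1 - 1/4*x_2**2 - 37/4*x_2 - 43.
  leading term x_1: subtract (1/8)·f_3 from -x_1 - 1/4*x_2**2 - 37/4*x_2 - 43 → -1/4*x_2**2 - 9*x_2 - 155/4
  leading term x_2**2: subtract (-5/2)·h_4 from -1/4*x_2**2 - 9*x_2 - 155/4 → -363/16*x_2 - 1815/16
  leading term x_2: no divisor's leading term divides it; move -363/16*x_2 to the remainder.
  leading term 1: no divisor's leading term divides it; move -1815/16 to the remainder.
  remainder -363/16*x_2 - 1815/16 ≠ 0; add h_5 = -363/16*x_2 - 1815/16 to the basis.

The other S-polynomials (S(f_2,f_3), S(f_1,h_4), S(f_2,h_4), S(f_3,h_4), S(f_1,h_5), S(f_2,h_5), S(f_3,h_5), S(h_4,h_5)) all reduce to 0 modulo the current basis, so we have a Gröbner basis.
Inter-reduce: drop elements whose leading term is divisible by another's, tail-reduce, and make monic.
Reduced Gröbner basis: {x_1 + 3, x_2 + 5}.

Since the basis is lex-ordered, x_2 + 5 is univariate in x_2. Its roots are {-5}. Back-substituting each root into the other basis elements fixes the other coordinates.
  x_2 = -5: the earlier basis element becomes x_1 + 3 = 0, giving x_1 = -3 — point (-3, -5).
Check: every point annihilates each of the original generators.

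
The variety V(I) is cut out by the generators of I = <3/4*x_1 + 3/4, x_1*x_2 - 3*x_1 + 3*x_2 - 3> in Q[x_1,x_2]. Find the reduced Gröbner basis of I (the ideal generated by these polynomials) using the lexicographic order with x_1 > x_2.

f_1 = 3/4*x_1 + 3/4, LT = x_1.
f_2 = x_1*x_2 - 3*x_1 + 3*x_2 - 3, LT = x_1*x_2.

S(f_1,f_2): lcm = x_1*x_2. S = 3*x_1 - 2*x_2 + 3.
  leading term x_1: subtract (4)·f_1 from 3*x_1 - 2*x_2 + 3 → -2*x_2
  leading term x_2: no divisor's leading term divides it; move -2*x_2 to the remainder.
  remainder -2*x_2 ≠ 0; add g_3 = -2*x_2 to the basis.

S(f_1,g_3): leading monomials are coprime, so the S-polynomial reduces to 0 (Buchberger's first criterion).
S(f_2,g_3): lcm = x_1*x_2. S = -3*x_1 + 3*x_2 - 3.
  leading term x_1: subtract (-4)·f_1 from -3*x_1 + 3*x_2 - 3 → 3*x_2
  leading term x_2: subtract (-3/2)·g_3 from 3*x_2 → 0
  remainder 0.

Every S-polynomial of the final basis reduces to 0, so we have a Gröbner basis.
Inter-reduce: drop elements whose leading term is divisible by another's, tail-reduce, and make monic.

G = {x_1 + 1, x_2}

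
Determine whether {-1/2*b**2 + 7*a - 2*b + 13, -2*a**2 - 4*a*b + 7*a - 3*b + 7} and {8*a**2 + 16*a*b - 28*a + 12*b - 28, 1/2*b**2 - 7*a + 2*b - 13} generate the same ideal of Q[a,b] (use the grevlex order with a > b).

Yes, the ideals are equal.

Equality of ideals is decidable: compute both reduced Gröbner bases (unique for the ordering) and check whether they agree.
Buchberger on the first generating set:
f_1 = -1/2*b**2 + 7*a - 2*b + 13, LT = b**2.
f_2 = -2*a**2 - 4*a*b + 7*a - 3*b + 7, LT = a**2.

The S-polynomials (S(f_1,f_2)) all reduce to 0 modulo the current basis, so we have a Gröbner basis.
Inter-reduce: drop elements whose leading term is divisible by another's, tail-reduce, and make monic.
Reduced Gröbner basis: {a**2 + 2*a*b - 7/2*a + 3/2*b - 7/2, b**2 - 14*a + 4*b - 26}.

Buchberger on the second generating set:
h_1 = 8*a**2 + 16*a*b - 28*a + 12*b - 28, LT = a**2.
h_2 = 1/2*b**2 - 7*a + 2*b - 13, LT = b**2.

The S-polynomials (S(h_1,h_2)) all reduce to 0 modulo the current basis, so we have a Gröbner basis.
Inter-reduce: drop elements whose leading term is divisible by another's, tail-reduce, and make monic.
Reduced Gröbner basis: {a**2 + 2*a*b - 7/2*a + 3/2*b - 7/2, b**2 - 14*a + 4*b - 26}.

Same reduced basis, so the two generating sets span the same ideal.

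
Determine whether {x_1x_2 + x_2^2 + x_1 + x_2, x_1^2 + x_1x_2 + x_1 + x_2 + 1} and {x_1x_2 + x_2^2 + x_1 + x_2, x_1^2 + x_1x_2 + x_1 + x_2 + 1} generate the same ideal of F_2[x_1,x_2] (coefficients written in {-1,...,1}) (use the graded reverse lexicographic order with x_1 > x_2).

Since reduced Gröbner bases are canonical representatives of ideals under a given ordering, it suffices to compute and compare them.
Buchberger on the first generating set:
f_1 = x_1x_2 + x_2^2 + x_1 + x_2, LT = x_1x_2.
f_2 = x_1^2 + x_1x_2 + x_1 + x_2 + 1, LT = x_1^2.

S(f_1,f_2): lcm = x_1^2x_2. S = x_1^2 + x_2^2 + x_2.
  leading term x_1^2: subtract (1)·f_2 from x_1^2 + x_2^2 + x_2 → x_1x_2 + x_2^2 + x_1 + 1
  leading term x_1x_2: subtract (1)·f_1 from x_1x_2 + x_2^2 + x_1 + 1 → x_2 + 1
  leading term x_2: no divisor's leading term divides it; move x_2 to the remainder.
  leading term 1: no divisor's leading term divides it; move 1 to the remainder.
  remainder x_2 + 1 ≠ 0; add g_3 = x_2 + 1 to the basis.

S(f_1,g_3): lcm = x_1x_2. S = x_2^2 + x_2.
  leading term x_2^2: subtract (x_2)·g_3 from x_2^2 + x_2 → 0
  remainder 0.

S(f_2,g_3): leading monomials are coprime, so the S-polynomial reduces to 0 (Buchberger's first criterion).
Every S-polynomial of the final basis reduces to 0, so we have a Gröbner basis.
Inter-reduce: drop elements whose leading term is divisible by another's, tail-reduce, and make monic.
Reduced Gröbner basis: {x_1^2, x_2 + 1}.

Buchberger on the second generating set:
h_1 = x_1x_2 + x_2^2 + x_1 + x_2, LT = x_1x_2.
h_2 = x_1^2 + x_1x_2 + x_1 + x_2 + 1, LT = x_1^2.

S(h_1,h_2): lcm = x_1^2x_2. S = x_1^2 + x_2^2 + x_2.
  leading term x_1^2: subtract (1)·h_2 from x_1^2 + x_2^2 + x_2 → x_1x_2 + x_2^2 + x_1 + 1
  leading term x_1x_2: subtract (1)·h_1 from x_1x_2 + x_2^2 + x_1 + 1 → x_2 + 1
  leading term x_2: no divisor's leading term divides it; move x_2 to the remainder.
  leading term 1: no divisor's leading term divides it; move 1 to the remainder.
  remainder x_2 + 1 ≠ 0; add k_3 = x_2 + 1 to the basis.

S(h_1,k_3): lcm = x_1x_2. S = x_2^2 + x_2.
  leading term x_2^2: subtract (x_2)·k_3 from x_2^2 + x_2 → 0
  remainder 0.

S(h_2,k_3): leading monomials are coprime, so the S-polynomial reduces to 0 (Buchberger's first criterion).
Every S-polynomial of the final basis reduces to 0, so we have a Gröbner basis.
Inter-reduce: drop elements whose leading term is divisible by another's, tail-reduce, and make monic.
Reduced Gröbner basis: {x_1^2, x_2 + 1}.

Same reduced basis, so the two generating sets span the same ideal.

Yes, the ideals are equal.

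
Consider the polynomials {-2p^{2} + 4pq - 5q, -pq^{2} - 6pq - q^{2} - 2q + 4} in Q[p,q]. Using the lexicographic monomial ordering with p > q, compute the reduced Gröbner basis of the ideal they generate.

G = {p + \tfrac{9}{40}q^{4} + \tfrac{17}{8}q^{3} + \tfrac{9}{2}q^{2} - \tfrac{21}{10}q - \tfrac{1}{5}, q^{5} + \tfrac{94}{9}q^{4} + \tfrac{220}{9}q^{3} - \tfrac{104}{9}q^{2} - \tfrac{32}{9}q + \tfrac{32}{9}}

f_1 = -2p^{2} + 4pq - 5q, LT = p^{2}.
f_2 = -pq^{2} - 6pq - q^{2} - 2q + 4, LT = pq^{2}.

S(f_1,f_2): lcm = p^{2}q^{2}. S = -6p^{2}q - 2pq^{3} - pq^{2} - 2pq + 4p + \tfrac{5}{2}q^{3}.
  leading term p^{2}q: subtract (3q)·f_1 from -6p^{2}q - 2pq^{3} - pq^{2} - 2pq + 4p + \tfrac{5}{2}q^{3} → -2pq^{3} - 13pq^{2} - 2pq + 4p + \tfrac{5}{2}q^{3} + 15q^{2}
  leading term pq^{3}: subtract (2q)·f_2 from -2pq^{3} - 13pq^{2} - 2pq + 4p + \tfrac{5}{2}q^{3} + 15q^{2} → -pq^{2} - 2pq + 4p + \tfrac{9}{2}q^{3} + 19q^{2} - 8q
  leading term pq^{2}: subtract (1)·f_2 from -pq^{2} - 2pq + 4p + \tfrac{9}{2}q^{3} + 19q^{2} - 8q → 4pq + 4p + \tfrac{9}{2}q^{3} + 20q^{2} - 6q - 4
  leading term pq: no divisor's leading term divides it; move 4pq to the remainder.
  leading term p: no divisor's leading term divides it; move 4p to the remainder.
  leading term q^{3}: no divisor's leading term divides it; move \tfrac{9}{2}q^{3} to the remainder.
  leading term q^{2}: no divisor's leading term divides it; move 20q^{2} to the remainder.
  leading term q: no divisor's leading term divides it; move -6q to the remainder.
  leading term 1: no divisor's leading term divides it; move -4 to the remainder.
  remainder 4pq + 4p + \tfrac{9}{2}q^{3} + 20q^{2} - 6q - 4 ≠ 0; add g_3 = 4pq + 4p + \tfrac{9}{2}q^{3} + 20q^{2} - 6q - 4 to the basis.

S(f_2,g_3): lcm = pq^{2}. S = 5pq - \tfrac{9}{8}q^{4} - 5q^{3} + \tfrac{5}{2}q^{2} + 3q - 4.
  leading term pq: subtract (\tfrac{5}{4})·g_3 from 5pq - \tfrac{9}{8}q^{4} - 5q^{3} + \tfrac{5}{2}q^{2} + 3q - 4 → -5p - \tfrac{9}{8}q^{4} - \tfrac{85}{8}q^{3} - \tfrac{45}{2}q^{2} + \tfrac{21}{2}q + 1
  leading term p: no divisor's leading term divides it; move -5p to the remainder.
  leading term q^{4}: no divisor's leading term divides it; move -\tfrac{9}{8}q^{4} to the remainder.
  leading term q^{3}: no divisor's leading term divides it; move -\tfrac{85}{8}q^{3} to the remainder.
  leading term q^{2}: no divisor's leading term divides it; move -\tfrac{45}{2}q^{2} to the remainder.
  leading term q: no divisor's leading term divides it; move \tfrac{21}{2}q to the remainder.
  leading term 1: no divisor's leading term divides it; move 1 to the remainder.
  remainder -5p - \tfrac{9}{8}q^{4} - \tfrac{85}{8}q^{3} - \tfrac{45}{2}q^{2} + \tfrac{21}{2}q + 1 ≠ 0; add g_4 = -5p - \tfrac{9}{8}q^{4} - \tfrac{85}{8}q^{3} - \tfrac{45}{2}q^{2} + \tfrac{21}{2}q + 1 to the basis.

S(f_2,g_4): lcm = pq^{2}. S = 6pq - \tfrac{9}{40}q^{6} - \tfrac{17}{8}q^{5} - \tfrac{9}{2}q^{4} + \tfrac{21}{10}q^{3} + \tfrac{6}{5}q^{2} + 2q - 4.
  leading term pq: subtract (\tfrac{3}{2})·g_3 from 6pq - \tfrac{9}{40}q^{6} - \tfrac{17}{8}q^{5} - \tfrac{9}{2}q^{4} + \tfrac{21}{10}q^{3} + \tfrac{6}{5}q^{2} + 2q - 4 → -6p - \tfrac{9}{40}q^{6} - \tfrac{17}{8}q^{5} - \tfrac{9}{2}q^{4} - \tfrac{93}{20}q^{3} - \tfrac{144}{5}q^{2} + 11q + 2
  leading term p: subtract (\tfrac{6}{5})·g_4 from -6p - \tfrac{9}{40}q^{6} - \tfrac{17}{8}q^{5} - \tfrac{9}{2}q^{4} - \tfrac{93}{20}q^{3} - \tfrac{144}{5}q^{2} + 11q + 2 → -\tfrac{9}{40}q^{6} - \tfrac{17}{8}q^{5} - \tfrac{63}{20}q^{4} + \tfrac{81}{10}q^{3} - \tfrac{9}{5}q^{2} - \tfrac{8}{5}q + \tfrac{4}{5}
  leading term q^{6}: no divisor's leading term divides it; move -\tfrac{9}{40}q^{6} to the remainder.
  leading term q^{5}: no divisor's leading term divides it; move -\tfrac{17}{8}q^{5} to the remainder.
  leading term q^{4}: no divisor's leading term divides it; move -\tfrac{63}{20}q^{4} to the remainder.
  leading term q^{3}: no divisor's leading term divides it; move \tfrac{81}{10}q^{3} to the remainder.
  leading term q^{2}: no divisor's leading term divides it; move -\tfrac{9}{5}q^{2} to the remainder.
  leading term q: no divisor's leading term divides it; move -\tfrac{8}{5}q to the remainder.
  leading term 1: no divisor's leading term divides it; move \tfrac{4}{5} to the remainder.
  remainder -\tfrac{9}{40}q^{6} - \tfrac{17}{8}q^{5} - \tfrac{63}{20}q^{4} + \tfrac{81}{10}q^{3} - \tfrac{9}{5}q^{2} - \tfrac{8}{5}q + \tfrac{4}{5} ≠ 0; add g_5 = -\tfrac{9}{40}q^{6} - \tfrac{17}{8}q^{5} - \tfrac{63}{20}q^{4} + \tfrac{81}{10}q^{3} - \tfrac{9}{5}q^{2} - \tfrac{8}{5}q + \tfrac{4}{5} to the basis.

S(g_3,g_4): lcm = pq. S = p - \tfrac{9}{40}q^{5} - \tfrac{17}{8}q^{4} - \tfrac{27}{8}q^{3} + \tfrac{71}{10}q^{2} - \tfrac{13}{10}q - 1.
  leading term p: subtract (-\tfrac{1}{5})·g_4 from p - \tfrac{9}{40}q^{5} - \tfrac{17}{8}q^{4} - \tfrac{27}{8}q^{3} + \tfrac{71}{10}q^{2} - \tfrac{13}{10}q - 1 → -\tfrac{9}{40}q^{5} - \tfrac{47}{20}q^{4} - \tfrac{11}{2}q^{3} + \tfrac{13}{5}q^{2} + \tfrac{4}{5}q - \tfrac{4}{5}
  leading term q^{5}: no divisor's leading term divides it; move -\tfrac{9}{40}q^{5} to the remainder.
  leading term q^{4}: no divisor's leading term divides it; move -\tfrac{47}{20}q^{4} to the remainder.
  leading term q^{3}: no divisor's leading term divides it; move -\tfrac{11}{2}q^{3} to the remainder.
  leading term q^{2}: no divisor's leading term divides it; move \tfrac{13}{5}q^{2} to the remainder.
  leading term q: no divisor's leading term divides it; move \tfrac{4}{5}q to the remainder.
  leading term 1: no divisor's leading term divides it; move -\tfrac{4}{5} to the remainder.
  remainder -\tfrac{9}{40}q^{5} - \tfrac{47}{20}q^{4} - \tfrac{11}{2}q^{3} + \tfrac{13}{5}q^{2} + \tfrac{4}{5}q - \tfrac{4}{5} ≠ 0; add g_6 = -\tfrac{9}{40}q^{5} - \tfrac{47}{20}q^{4} - \tfrac{11}{2}q^{3} + \tfrac{13}{5}q^{2} + \tfrac{4}{5}q - \tfrac{4}{5} to the basis.

The other S-polynomials (S(f_1,g_3), S(f_1,g_4), S(f_1,g_5), S(f_2,g_5), S(g_3,g_5), S(g_4,g_5), S(f_1,g_6), S(f_2,g_6), S(g_3,g_6), S(g_4,g_6), S(g_5,g_6)) all reduce to 0 modulo the current basis, so we have a Gröbner basis.
Inter-reduce: drop elements whose leading term is divisible by another's, tail-reduce, and make monic.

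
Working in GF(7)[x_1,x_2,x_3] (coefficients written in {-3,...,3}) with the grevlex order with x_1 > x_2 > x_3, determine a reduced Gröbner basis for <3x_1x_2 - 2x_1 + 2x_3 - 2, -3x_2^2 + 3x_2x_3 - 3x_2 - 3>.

G = {x_1x_2 - 3x_1 + 3x_3 - 3, x_2^2 - x_2x_3 + x_2 + 1, x_1x_3 + x_2x_3 - x_3^2 - 2x_1 - x_2 - 2x_3 + 3}

The reduced Gröbner basis is the canonical form of the ideal for this ordering.

f_1 = 3x_1x_2 - 2x_1 + 2x_3 - 2, LT = x_1x_2.
f_2 = -3x_2^2 + 3x_2x_3 - 3x_2 - 3, LT = x_2^2.

S(f_1,f_2): lcm = x_1x_2^2. S = x_1x_2x_3 + 3x_1x_2 + 3x_2x_3 - x_1 - 3x_2.
  leading term x_1x_2x_3: subtract (-2x_3)·f_1 from x_1x_2x_3 + 3x_1x_2 + 3x_2x_3 - x_1 - 3x_2 → 3x_1x_2 + 3x_1x_3 + 3x_2x_3 - 3x_3^2 - x_1 - 3x_2 + 3x_3
  leading term x_1x_2: subtract (1)·f_1 from 3x_1x_2 + 3x_1x_3 + 3x_2x_3 - 3x_3^2 - x_1 - 3x_2 + 3x_3 → 3x_1x_3 + 3x_2x_3 - 3x_3^2 + x_1 - 3x_2 + x_3 + 2
  leading term x_1x_3: no divisor's leading term divides it; move 3x_1x_3 to the remainder.
  leading term x_2x_3: no divisor's leading term divides it; move 3x_2x_3 to the remainder.
  leading term x_3^2: no divisor's leading term divides it; move -3x_3^2 to the remainder.
  leading term x_1: no divisor's leading term divides it; move x_1 to the remainder.
  leading term x_2: no divisor's leading term divides it; move -3x_2 to the remainder.
  leading term x_3: no divisor's leading term divides it; move x_3 to the remainder.
  leading term 1: no divisor's leading term divides it; move 2 to the remainder.
  remainder 3x_1x_3 + 3x_2x_3 - 3x_3^2 + x_1 - 3x_2 + x_3 + 2 ≠ 0; add g_3 = 3x_1x_3 + 3x_2x_3 - 3x_3^2 + x_1 - 3x_2 + x_3 + 2 to the basis.

S(f_1,g_3): lcm = x_1x_2x_3. S = -x_2^2x_3 + x_2x_3^2 + 2x_1x_2 + x_2^2 - 3x_1x_3 + 2x_2x_3 + 3x_3^2 - 3x_2 - 3x_3.
  leading term x_2^2x_3: subtract (-2x_3)·f_2 from -x_2^2x_3 + x_2x_3^2 + 2x_1x_2 + x_2^2 - 3x_1x_3 + 2x_2x_3 + 3x_3^2 - 3x_2 - 3x_3 → 2x_1x_2 + x_2^2 - 3x_1x_3 + 3x_2x_3 + 3x_3^2 - 3x_2 - 2x_3
  leading term x_1x_2: subtract (3)·f_1 from 2x_1x_2 + x_2^2 - 3x_1x_3 + 3x_2x_3 + 3x_3^2 - 3x_2 - 2x_3 → x_2^2 - 3x_1x_3 + 3x_2x_3 + 3x_3^2 - x_1 - 3x_2 - x_3 - 1
  leading term x_2^2: subtract (2)·f_2 from x_2^2 - 3x_1x_3 + 3x_2x_3 + 3x_3^2 - x_1 - 3x_2 - x_3 - 1 → -3x_1x_3 - 3x_2x_3 + 3x_3^2 - x_1 + 3x_2 - x_3 - 2
  leading term x_1x_3: subtract (-1)·g_3 from -3x_1x_3 - 3x_2x_3 + 3x_3^2 - x_1 + 3x_2 - x_3 - 2 → 0
  remainder 0.

S(f_2,g_3): leading monomials are coprime, so the S-polynomial reduces to 0 (Buchberger's first criterion).
Every S-polynomial of the final basis reduces to 0, so we have a Gröbner basis.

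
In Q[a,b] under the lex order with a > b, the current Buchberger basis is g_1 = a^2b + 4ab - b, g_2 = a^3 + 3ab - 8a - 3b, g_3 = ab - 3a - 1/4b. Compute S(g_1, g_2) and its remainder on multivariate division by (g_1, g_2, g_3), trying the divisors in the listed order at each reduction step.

lcm(LM(g_1), LM(g_2)) = a^3b.
S = (lcm/LT(g_1))·g_1 − (lcm/LT(g_2))·g_2 = 4a^2b - 3ab^2 + 7ab + 3b^2.
Reduce S modulo (g_1, g_2, g_3) in that order:
  leading term a^2b: subtract (4)·g_1 from 4a^2b - 3ab^2 + 7ab + 3b^2 → -3ab^2 - 9ab + 3b^2 + 4b
  leading term ab^2: subtract (-3b)·g_3 from -3ab^2 - 9ab + 3b^2 + 4b → -18ab + 9/4b^2 + 4b
  leading term ab: subtract (-18)·g_3 from -18ab + 9/4b^2 + 4b → -54a + 9/4b^2 - 1/2b
  leading term a: no divisor's leading term divides it; move -54a to the remainder.
  leading term b^2: no divisor's leading term divides it; move 9/4b^2 to the remainder.
  leading term b: no divisor's leading term divides it; move -1/2b to the remainder.
The remainder -54a + 9/4b^2 - 1/2b is nonzero, so it would be added as the next basis element.

S(g_1, g_2) = 4a^2b - 3ab^2 + 7ab + 3b^2; remainder on division = -54a + 9/4b^2 - 1/2b.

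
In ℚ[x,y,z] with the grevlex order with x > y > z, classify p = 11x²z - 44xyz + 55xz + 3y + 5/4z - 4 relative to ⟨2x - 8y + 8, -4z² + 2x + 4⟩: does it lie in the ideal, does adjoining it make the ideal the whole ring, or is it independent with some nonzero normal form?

First compute the reduced Gröbner basis of I by Buchberger's algorithm.
f_1 = 2x - 8y + 8, LT = x.
f_2 = -4z² + 2x + 4, LT = z².

The S-polynomials (S(f_1,f_2)) all reduce to 0 modulo the current basis, so we have a Gröbner basis.
Inter-reduce: drop elements whose leading term is divisible by another's, tail-reduce, and make monic.
Reduced Gröbner basis: {z² - 2y + 1, x - 4y + 4}.
Label its elements g_1 = z² - 2y + 1, g_2 = x - 4y + 4.

Reduce p = 11x²z - 44xyz + 55xz + 3y + 5/4z - 4 modulo G:
  leading term x²z: subtract (11xz)·g_2 from 11x²z - 44xyz + 55xz + 3y + 5/4z - 4 → 11xz + 3y + 5/4z - 4
  leading term xz: subtract (11z)·g_2 from 11xz + 3y + 5/4z - 4 → 44yz + 3y - 171/4z - 4
  leading term yz: no divisor's leading term divides it; move 44yz to the remainder.
  leading term y: no divisor's leading term divides it; move 3y to the remainder.
  leading term z: no divisor's leading term divides it; move -171/4z to the remainder.
  leading term 1: no divisor's leading term divides it; move -4 to the remainder.
  normal form = 44yz + 3y - 171/4z - 4.
The normal form is nonzero, so p ∉ I. Since p minus its normal form lies in I, I + (p) = I + (r) where r = 44yz + 3y - 171/4z - 4; decide whether this ideal is the whole ring.
Run Buchberger on G together with r (pairs among the g_i already reduce to 0 since G is a Gröbner basis):
g_1 = z² - 2y + 1, LT = z².
g_2 = x - 4y + 4, LT = x.
r = 44yz + 3y - 171/4z - 4, LT = yz.

S(g_1,r): lcm = yz². S = -2y² - 3/44yz + 171/176z² + y + 1/11z.
  leading term y²: no divisor's leading term divides it; move -2y² to the remainder.
  leading term yz: subtract (-3/1936)·r from -3/44yz + 171/176z² + y + 1/11z → 171/176z² + 1945/1936y + 191/7744z - 3/484
  leading term z²: subtract (171/176)·g_1 from 171/176z² + 1945/1936y + 191/7744z - 3/484 → 5707/1936y + 191/7744z - 1893/1936
  leading term y: no divisor's leading term divides it; move 5707/1936y to the remainder.
  leading term z: no divisor's leading term divides it; move 191/7744z to the remainder.
  leading term 1: no divisor's leading term divides it; move -1893/1936 to the remainder.
  remainder -2y² + 5707/1936y + 191/7744z - 1893/1936 ≠ 0; add m_4 = -2y² + 5707/1936y + 191/7744z - 1893/1936 to the basis.

The other S-polynomials (S(g_1,g_2), S(g_2,r), S(g_1,m_4), S(g_2,m_4), S(r,m_4)) all reduce to 0 modulo the current basis, so we have a Gröbner basis.
Inter-reduce: drop elements whose leading term is divisible by another's, tail-reduce, and make monic.
Reduced Gröbner basis: {y² - 5707/3872y - 191/15488z + 1893/3872, yz + 3/44y - 171/176z - 1/11, z² - 2y + 1, x - 4y + 4}.
The reduced Gröbner basis of I + (p) is {y² - 5707/3872y - 191/15488z + 1893/3872, yz + 3/44y - 171/176z - 1/11, z² - 2y + 1, x - 4y + 4} ≠ {1}, a proper ideal, so the enlarged system stays consistent: p is independent of I, with normal form 44yz + 3y - 171/4z - 4.

11x²z - 44xyz + 55xz + 3y + 5/4z - 4 is independent of I; its normal form modulo I is 44yz + 3y - 171/4z - 4.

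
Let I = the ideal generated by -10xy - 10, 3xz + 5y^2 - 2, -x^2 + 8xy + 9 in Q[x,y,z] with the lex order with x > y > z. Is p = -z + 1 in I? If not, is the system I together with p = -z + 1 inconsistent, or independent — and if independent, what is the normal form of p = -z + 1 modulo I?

First compute the reduced Gröbner basis of I by Buchberger's algorithm.
f_1 = -10xy - 10, LT = xy.
f_2 = 3xz + 5y^2 - 2, LT = xz.
f_3 = -x^2 + 8xy + 9, LT = x^2.

S(f_1,f_2): lcm = xyz. S = -5/3y^3 + 2/3y + z.
  leading term y^3: no divisor's leading term divides it; move -5/3y^3 to the remainder.
  leading term y: no divisor's leading term divides it; move 2/3y to the remainder.
  leading term z: no divisor's leading term divides it; move z to the remainder.
  remainder -5/3y^3 + 2/3y + z ≠ 0; add h_4 = -5/3y^3 + 2/3y + z to the basis.

S(f_1,f_3): lcm = x^2y. S = 8xy^2 + x + 9y.
  leading term xy^2: subtract (-4/5y)·f_1 from 8xy^2 + x + 9y → x + y
  leading term x: no divisor's leading term divides it; move x to the remainder.
  leading term y: no divisor's leading term divides it; move y to the remainder.
  remainder x + y ≠ 0; add h_5 = x + y to the basis.

S(f_2,f_3): lcm = x^2z. S = 5/3xy^2 + 8xyz - 2/3x + 9z.
  leading term xy^2: subtract (-1/6y)·f_1 from 5/3xy^2 + 8xyz - 2/3x + 9z → 8xyz - 2/3x - 5/3y + 9z
  leading term xyz: subtract (-4/5z)·f_1 from 8xyz - 2/3x - 5/3y + 9z → -2/3x - 5/3y + z
  leading term x: subtract (-2/3)·h_5 from -2/3x - 5/3y + z → -y + z
  leading term y: no divisor's leading term divides it; move -y to the remainder.
  leading term z: no divisor's leading term divides it; move z to the remainder.
  remainder -y + z ≠ 0; add h_6 = -y + z to the basis.

S(f_1,h_4): lcm = xy^3. S = 2/5xy + 3/5xz + y^2.
  leading term xy: subtract (-1/25)·f_1 from 2/5xy + 3/5xz + y^2 → 3/5xz + y^2 - 2/5
  leading term xz: subtract (1/5)·f_2 from 3/5xz + y^2 - 2/5 → 0
  remainder 0.

S(f_2,h_4): leading monomials are coprime, so the S-polynomial reduces to 0 (Buchberger's first criterion).
S(f_3,h_4): leading monomials are coprime, so the S-polynomial reduces to 0 (Buchberger's first criterion).
S(f_1,h_5): lcm = xy. S = -y^2 + 1.
  leading term y^2: subtract (y)·h_6 from -y^2 + 1 → -yz + 1
  leading term yz: subtract (z)·h_6 from -yz + 1 → -z^2 + 1
  leading term z^2: no divisor's leading term divides it; move -z^2 to the remainder.
  leading term 1: no divisor's leading term divides it; move 1 to the remainder.
  remainder -z^2 + 1 ≠ 0; add h_7 = -z^2 + 1 to the basis.

S(f_2,h_5): lcm = xz. S = 5/3y^2 - yz - 2/3.
  leading term y^2: subtract (-5/3y)·h_6 from 5/3y^2 - yz - 2/3 → 2/3yz - 2/3
  leading term yz: subtract (-2/3z)·h_6 from 2/3yz - 2/3 → 2/3z^2 - 2/3
  leading term z^2: subtract (-2/3)·h_7 from 2/3z^2 - 2/3 → 0
  remainder 0.

S(f_3,h_5): lcm = x^2. S = -9xy - 9.
  leading term xy: subtract (9/10)·f_1 from -9xy - 9 → 0
  remainder 0.

S(h_4,h_5): leading monomials are coprime, so the S-polynomial reduces to 0 (Buchberger's first criterion).
S(f_1,h_6): lcm = xy. S = xz + 1.
  leading term xz: subtract (1/3)·f_2 from xz + 1 → -5/3y^2 + 5/3
  leading term y^2: subtract (5/3y)·h_6 from -5/3y^2 + 5/3 → -5/3yz + 5/3
  leading term yz: subtract (5/3z)·h_6 from -5/3yz + 5/3 → -5/3z^2 + 5/3
  leading term z^2: subtract (5/3)·h_7 from -5/3z^2 + 5/3 → 0
  remainder 0.

S(f_2,h_6): leading monomials are coprime, so the S-polynomial reduces to 0 (Buchberger's first criterion).
S(f_3,h_6): leading monomials are coprime, so the S-polynomial reduces to 0 (Buchberger's first criterion).
S(h_4,h_6): lcm = y^3. S = y^2z - 2/5y - 3/5z.
  leading term y^2z: subtract (-yz)·h_6 from y^2z - 2/5y - 3/5z → yz^2 - 2/5y - 3/5z
  leading term yz^2: subtract (-z^2)·h_6 from yz^2 - 2/5y - 3/5z → -2/5y + z^3 - 3/5z
  leading term y: subtract (2/5)·h_6 from -2/5y + z^3 - 3/5z → z^3 - z
  leading term z^3: subtract (-z)·h_7 from z^3 - z → 0
  remainder 0.

S(h_5,h_6): leading monomials are coprime, so the S-polynomial reduces to 0 (Buchberger's first criterion).
S(f_1,h_7): leading monomials are coprime, so the S-polynomial reduces to 0 (Buchberger's first criterion).
S(f_2,h_7): lcm = xz^2. S = x + 5/3y^2z - 2/3z.
  leading term x: subtract (1)·h_5 from x + 5/3y^2z - 2/3z → 5/3y^2z - y - 2/3z
  leading term y^2z: subtract (-5/3yz)·h_6 from 5/3y^2z - y - 2/3z → 5/3yz^2 - y - 2/3z
  leading term yz^2: subtract (-5/3z^2)·h_6 from 5/3yz^2 - y - 2/3z → -y + 5/3z^3 - 2/3z
  leading term y: subtract (1)·h_6 from -y + 5/3z^3 - 2/3z → 5/3z^3 - 5/3z
  leading term z^3: subtract (-5/3z)·h_7 from 5/3z^3 - 5/3z → 0
  remainder 0.

S(f_3,h_7): leading monomials are coprime, so the S-polynomial reduces to 0 (Buchberger's first criterion).
S(h_4,h_7): leading monomials are coprime, so the S-polynomial reduces to 0 (Buchberger's first criterion).
S(h_5,h_7): leading monomials are coprime, so the S-polynomial reduces to 0 (Buchberger's first criterion).
S(h_6,h_7): leading monomials are coprime, so the S-polynomial reduces to 0 (Buchberger's first criterion).
Every S-polynomial of the final basis reduces to 0, so we have a Gröbner basis.
Inter-reduce: drop elements whose leading term is divisible by another's, tail-reduce, and make monic.
Reduced Gröbner basis: {x + z, y - z, z^2 - 1}.
Label its elements g_1 = x + z, g_2 = y - z, g_3 = z^2 - 1.

Reduce p = -z + 1 modulo G:
  leading term z: no divisor's leading term divides it; move -z to the remainder.
  leading term 1: no divisor's leading term divides it; move 1 to the remainder.
  normal form = -z + 1.
The normal form is nonzero, so p ∉ I. Since p minus its normal form lies in I, I + (p) = I + (r) where r = -z + 1; decide whether this ideal is the whole ring.
Run Buchberger on G together with r (pairs among the g_i already reduce to 0 since G is a Gröbner basis):
g_1 = x + z, LT = x.
g_2 = y - z, LT = y.
g_3 = z^2 - 1, LT = z^2.
r = -z + 1, LT = z.

S(g_1,g_2): leading monomials are coprime, so the S-polynomial reduces to 0 (Buchberger's first criterion).
S(g_1,g_3): leading monomials are coprime, so the S-polynomial reduces to 0 (Buchberger's first criterion).
S(g_1,r): leading monomials are coprime, so the S-polynomial reduces to 0 (Buchberger's first criterion).
S(g_2,g_3): leading monomials are coprime, so the S-polynomial reduces to 0 (Buchberger's first criterion).
S(g_2,r): leading monomials are coprime, so the S-polynomial reduces to 0 (Buchberger's first criterion).
S(g_3,r): lcm = z^2. S = z - 1.
  leading term z: subtract (-1)·r from z - 1 → 0
  remainder 0.

Every S-polynomial of the final basis reduces to 0, so we have a Gröbner basis.
Inter-reduce: drop elements whose leading term is divisible by another's, tail-reduce, and make monic.
Reduced Gröbner basis: {x + 1, y - 1, z - 1}.
The reduced Gröbner basis of I + (p) is {x + 1, y - 1, z - 1} ≠ {1}, a proper ideal, so the enlarged system stays consistent: p is independent of I, with normal form -z + 1.

-z + 1 is independent of I; its normal form modulo I is -z + 1.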